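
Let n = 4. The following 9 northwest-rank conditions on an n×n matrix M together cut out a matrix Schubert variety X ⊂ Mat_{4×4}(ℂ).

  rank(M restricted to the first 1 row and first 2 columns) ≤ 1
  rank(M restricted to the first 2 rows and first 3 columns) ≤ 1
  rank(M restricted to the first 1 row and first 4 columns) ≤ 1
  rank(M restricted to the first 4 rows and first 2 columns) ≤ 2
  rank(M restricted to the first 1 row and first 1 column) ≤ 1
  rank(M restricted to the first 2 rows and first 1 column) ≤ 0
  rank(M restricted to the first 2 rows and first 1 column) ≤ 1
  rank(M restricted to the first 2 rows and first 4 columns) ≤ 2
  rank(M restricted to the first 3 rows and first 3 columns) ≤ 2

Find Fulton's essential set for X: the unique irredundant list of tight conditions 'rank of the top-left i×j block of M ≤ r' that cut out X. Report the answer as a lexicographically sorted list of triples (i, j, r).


Propagating the 9 rank bounds to every northwest block:

  row 1: 0, 1, 1, 1
  row 2: 0, 1, 1, 2
  row 3: 1, 2, 2, 3
  row 4: 1, 2, 3, 4

giving w = (2, 4, 1, 3) via Δ²R.

2 SE-corners of the 3-cell Rothe diagram give Ess(w):

[(2, 1, 0), (2, 3, 1)]


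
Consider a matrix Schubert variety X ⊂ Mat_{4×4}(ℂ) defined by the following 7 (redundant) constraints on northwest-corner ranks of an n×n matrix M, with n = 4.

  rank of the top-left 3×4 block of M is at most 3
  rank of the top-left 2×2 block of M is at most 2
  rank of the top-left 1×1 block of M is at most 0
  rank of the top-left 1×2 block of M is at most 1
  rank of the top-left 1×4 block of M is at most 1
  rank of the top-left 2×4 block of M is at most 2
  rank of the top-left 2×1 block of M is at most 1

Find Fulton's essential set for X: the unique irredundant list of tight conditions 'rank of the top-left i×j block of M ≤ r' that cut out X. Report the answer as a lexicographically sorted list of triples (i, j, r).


The tightest implied rank at each (i,j), from the 7 conditions:

  i=1: 0  1  1  1
  i=2: 1  2  2  2
  i=3: 1  2  3  3
  i=4: 1  2  3  4

so w = (2, 1, 3, 4).

Rothe diagram D(w) (1 cell), 1 SE-corner (essential condition):

[(1, 1, 0)]


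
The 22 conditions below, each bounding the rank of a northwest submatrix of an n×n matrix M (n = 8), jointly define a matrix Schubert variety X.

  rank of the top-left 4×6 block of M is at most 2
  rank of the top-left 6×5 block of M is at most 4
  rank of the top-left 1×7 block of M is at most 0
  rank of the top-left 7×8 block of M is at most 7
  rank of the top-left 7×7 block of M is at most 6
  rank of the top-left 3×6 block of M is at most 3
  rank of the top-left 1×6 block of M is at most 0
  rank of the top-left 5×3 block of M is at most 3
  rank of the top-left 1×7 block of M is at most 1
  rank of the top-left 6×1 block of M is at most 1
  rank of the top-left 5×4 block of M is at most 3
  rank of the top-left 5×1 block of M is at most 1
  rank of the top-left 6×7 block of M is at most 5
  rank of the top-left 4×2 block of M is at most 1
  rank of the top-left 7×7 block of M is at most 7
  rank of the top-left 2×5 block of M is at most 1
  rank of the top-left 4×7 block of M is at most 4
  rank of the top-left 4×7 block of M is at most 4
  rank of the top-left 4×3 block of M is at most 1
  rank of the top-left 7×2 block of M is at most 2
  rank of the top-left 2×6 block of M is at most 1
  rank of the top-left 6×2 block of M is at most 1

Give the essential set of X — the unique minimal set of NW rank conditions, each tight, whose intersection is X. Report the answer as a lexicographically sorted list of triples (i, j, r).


Propagating the 22 rank bounds to every northwest block:

  R[1]: 0 | 0 | 0 | 0 | 0 | 0 | 0 | 1
  R[2]: 1 | 1 | 1 | 1 | 1 | 1 | 1 | 2
  R[3]: 1 | 1 | 1 | 2 | 2 | 2 | 2 | 3
  R[4]: 1 | 1 | 1 | 2 | 2 | 2 | 3 | 4
  R[5]: 1 | 1 | 2 | 3 | 3 | 3 | 4 | 5
  R[6]: 1 | 1 | 2 | 3 | 4 | 4 | 5 | 6
  R[7]: 1 | 2 | 3 | 4 | 5 | 5 | 6 | 7
  R[8]: 1 | 2 | 3 | 4 | 5 | 6 | 7 | 8

the unique w with this rank table is (8, 1, 4, 7, 3, 5, 2, 6).

|D(w)|=15, |Ess(w)|=4:

[(1, 7, 0), (4, 3, 1), (4, 6, 2), (6, 2, 1)]


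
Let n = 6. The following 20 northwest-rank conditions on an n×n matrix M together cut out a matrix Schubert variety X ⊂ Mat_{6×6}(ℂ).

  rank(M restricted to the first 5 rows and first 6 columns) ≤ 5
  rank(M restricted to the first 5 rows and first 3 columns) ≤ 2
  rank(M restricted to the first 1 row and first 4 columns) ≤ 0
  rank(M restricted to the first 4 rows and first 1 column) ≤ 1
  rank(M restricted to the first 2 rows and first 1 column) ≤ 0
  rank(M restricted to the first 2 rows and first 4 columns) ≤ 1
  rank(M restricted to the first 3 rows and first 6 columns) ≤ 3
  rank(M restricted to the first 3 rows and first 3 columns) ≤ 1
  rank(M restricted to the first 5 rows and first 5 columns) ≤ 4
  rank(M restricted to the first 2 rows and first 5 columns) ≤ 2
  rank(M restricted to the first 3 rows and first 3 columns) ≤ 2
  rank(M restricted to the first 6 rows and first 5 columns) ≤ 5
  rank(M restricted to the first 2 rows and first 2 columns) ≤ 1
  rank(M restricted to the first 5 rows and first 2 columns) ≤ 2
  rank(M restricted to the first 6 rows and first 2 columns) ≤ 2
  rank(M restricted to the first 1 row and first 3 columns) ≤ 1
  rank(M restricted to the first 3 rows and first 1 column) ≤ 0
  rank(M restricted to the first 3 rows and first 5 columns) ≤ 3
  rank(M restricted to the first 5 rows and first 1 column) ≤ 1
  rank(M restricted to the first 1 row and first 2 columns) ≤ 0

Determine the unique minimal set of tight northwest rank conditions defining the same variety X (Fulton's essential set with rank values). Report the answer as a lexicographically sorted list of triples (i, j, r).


Computing R[i][j] = min implied NW-rank bound (n=6, 20 conditions):

  R[1]: 0  0  0  0  1  1
  R[2]: 0  1  1  1  2  2
  R[3]: 0  1  1  2  3  3
  R[4]: 1  2  2  3  4  4
  R[5]: 1  2  2  3  4  5
  R[6]: 1  2  3  4  5  6

reading off 1-entries of Δ²R: w = (5, 2, 4, 1, 6, 3).

Rothe diagram D(w) (8 cells), 4 SE-corners (essential conditions):

[(1, 4, 0), (3, 1, 0), (3, 3, 1), (5, 3, 2)]


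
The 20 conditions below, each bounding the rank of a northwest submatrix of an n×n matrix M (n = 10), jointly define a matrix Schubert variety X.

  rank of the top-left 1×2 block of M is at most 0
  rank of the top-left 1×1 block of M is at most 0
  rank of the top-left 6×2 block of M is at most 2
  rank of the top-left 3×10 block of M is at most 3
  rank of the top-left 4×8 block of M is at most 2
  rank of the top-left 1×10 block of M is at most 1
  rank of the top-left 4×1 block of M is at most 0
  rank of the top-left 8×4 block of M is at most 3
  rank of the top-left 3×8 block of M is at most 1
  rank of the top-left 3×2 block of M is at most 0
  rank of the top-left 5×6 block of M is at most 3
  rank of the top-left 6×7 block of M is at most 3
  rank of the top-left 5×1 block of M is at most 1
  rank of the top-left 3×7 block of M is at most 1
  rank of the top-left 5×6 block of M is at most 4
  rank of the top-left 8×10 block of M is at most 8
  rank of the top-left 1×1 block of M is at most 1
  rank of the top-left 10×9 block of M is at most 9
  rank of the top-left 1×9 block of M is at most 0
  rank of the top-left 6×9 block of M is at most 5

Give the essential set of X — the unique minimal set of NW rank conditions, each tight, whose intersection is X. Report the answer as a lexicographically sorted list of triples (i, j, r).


Computing R[i][j] = min implied NW-rank bound (n=10, 20 conditions):

  row 1: 0, 0, 0, 0, 0, 0, 0, 0, 0, 1
  row 2: 0, 0, 1, 1, 1, 1, 1, 1, 1, 2
  row 3: 0, 0, 1, 1, 1, 1, 1, 1, 2, 3
  row 4: 0, 1, 2, 2, 2, 2, 2, 2, 3, 4
  row 5: 1, 2, 3, 3, 3, 3, 3, 3, 4, 5
  row 6: 1, 2, 3, 3, 3, 3, 3, 4, 5, 6
  row 7: 1, 2, 3, 3, 4, 4, 4, 5, 6, 7
  row 8: 1, 2, 3, 3, 4, 5, 5, 6, 7, 8
  row 9: 1, 2, 3, 4, 5, 6, 6, 7, 8, 9
  row 10: 1, 2, 3, 4, 5, 6, 7, 8, 9, 10

the unique w with this rank table is (10, 3, 9, 2, 1, 8, 5, 6, 4, 7).

6 SE-corners of the 25-cell Rothe diagram give Ess(w):

[(1, 9, 0), (3, 2, 0), (3, 8, 1), (4, 1, 0), (6, 7, 3), (8, 4, 3)]


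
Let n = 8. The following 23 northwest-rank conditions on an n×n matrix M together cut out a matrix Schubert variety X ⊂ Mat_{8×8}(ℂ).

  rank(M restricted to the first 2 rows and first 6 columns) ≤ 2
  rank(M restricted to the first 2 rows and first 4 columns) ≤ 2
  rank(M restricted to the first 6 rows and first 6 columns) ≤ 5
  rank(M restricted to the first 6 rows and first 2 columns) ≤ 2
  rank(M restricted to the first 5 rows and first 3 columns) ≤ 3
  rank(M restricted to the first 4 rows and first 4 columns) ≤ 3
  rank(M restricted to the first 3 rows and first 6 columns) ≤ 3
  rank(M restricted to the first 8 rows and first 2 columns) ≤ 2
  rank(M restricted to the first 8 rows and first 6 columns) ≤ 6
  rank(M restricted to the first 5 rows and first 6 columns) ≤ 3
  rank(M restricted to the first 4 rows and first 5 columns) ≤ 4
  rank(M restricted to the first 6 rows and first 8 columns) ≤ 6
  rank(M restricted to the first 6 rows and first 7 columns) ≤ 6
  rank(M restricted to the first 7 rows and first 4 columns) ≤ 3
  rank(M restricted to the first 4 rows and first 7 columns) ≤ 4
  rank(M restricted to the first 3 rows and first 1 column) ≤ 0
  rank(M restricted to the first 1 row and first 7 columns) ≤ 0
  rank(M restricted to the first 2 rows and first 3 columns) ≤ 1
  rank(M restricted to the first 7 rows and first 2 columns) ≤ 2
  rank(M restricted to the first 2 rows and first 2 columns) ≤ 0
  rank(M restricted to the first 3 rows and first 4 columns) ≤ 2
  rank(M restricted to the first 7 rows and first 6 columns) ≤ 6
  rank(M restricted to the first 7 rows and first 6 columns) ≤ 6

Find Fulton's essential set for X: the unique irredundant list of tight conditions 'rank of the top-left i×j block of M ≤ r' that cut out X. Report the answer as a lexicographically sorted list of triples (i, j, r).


Computing R[i][j] = min implied NW-rank bound (n=8, 23 conditions):

  row 1: 0  0  0  0  0  0  0  1
  row 2: 0  0  1  1  1  1  1  2
  row 3: 0  1  2  2  2  2  2  3
  row 4: 1  2  3  3  3  3  3  4
  row 5: 1  2  3  3  3  3  4  5
  row 6: 1  2  3  3  4  4  5  6
  row 7: 1  2  3  3  4  5  6  7
  row 8: 1  2  3  4  5  6  7  8

giving w = (8, 3, 2, 1, 7, 5, 6, 4) via Δ²R.

5 SE-corners of the 15-cell Rothe diagram give Ess(w):

[(1, 7, 0), (2, 2, 0), (3, 1, 0), (5, 6, 3), (7, 4, 3)]


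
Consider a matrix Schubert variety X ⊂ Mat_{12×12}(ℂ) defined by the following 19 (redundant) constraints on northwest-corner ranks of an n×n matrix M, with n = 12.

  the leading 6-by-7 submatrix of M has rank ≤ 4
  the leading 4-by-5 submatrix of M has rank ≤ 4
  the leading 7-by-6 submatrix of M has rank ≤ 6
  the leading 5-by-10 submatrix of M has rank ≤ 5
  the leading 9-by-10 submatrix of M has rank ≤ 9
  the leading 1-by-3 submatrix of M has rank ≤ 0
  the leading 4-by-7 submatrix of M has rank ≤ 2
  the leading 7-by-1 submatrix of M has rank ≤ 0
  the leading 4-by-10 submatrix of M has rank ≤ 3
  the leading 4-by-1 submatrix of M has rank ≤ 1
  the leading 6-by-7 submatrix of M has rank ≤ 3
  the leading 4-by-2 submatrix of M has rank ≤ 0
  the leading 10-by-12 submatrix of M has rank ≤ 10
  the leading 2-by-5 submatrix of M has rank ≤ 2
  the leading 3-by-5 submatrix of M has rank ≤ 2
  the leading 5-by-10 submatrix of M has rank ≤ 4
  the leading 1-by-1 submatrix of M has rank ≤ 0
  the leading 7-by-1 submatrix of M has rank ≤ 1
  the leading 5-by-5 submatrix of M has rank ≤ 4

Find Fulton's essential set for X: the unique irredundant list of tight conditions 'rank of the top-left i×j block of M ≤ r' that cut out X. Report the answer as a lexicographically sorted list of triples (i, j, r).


Reconstructing r_w from the 19 given conditions:

  row 1: 0 | 0 | 0 | 1 | 1 | 1 | 1 | 1 | 1 | 1 | 1 | 1
  row 2: 0 | 0 | 1 | 2 | 2 | 2 | 2 | 2 | 2 | 2 | 2 | 2
  row 3: 0 | 0 | 1 | 2 | 2 | 2 | 2 | 3 | 3 | 3 | 3 | 3
  row 4: 0 | 0 | 1 | 2 | 2 | 2 | 2 | 3 | 3 | 3 | 4 | 4
  row 5: 0 | 1 | 2 | 3 | 3 | 3 | 3 | 4 | 4 | 4 | 5 | 5
  row 6: 0 | 1 | 2 | 3 | 3 | 3 | 3 | 4 | 5 | 5 | 6 | 6
  row 7: 0 | 1 | 2 | 3 | 4 | 4 | 4 | 5 | 6 | 6 | 7 | 7
  row 8: 1 | 2 | 3 | 4 | 5 | 5 | 5 | 6 | 7 | 7 | 8 | 8
  row 9: 1 | 2 | 3 | 4 | 5 | 6 | 6 | 7 | 8 | 8 | 9 | 9
  row 10: 1 | 2 | 3 | 4 | 5 | 6 | 7 | 8 | 9 | 9 | 10 | 10
  row 11: 1 | 2 | 3 | 4 | 5 | 6 | 7 | 8 | 9 | 10 | 11 | 11
  row 12: 1 | 2 | 3 | 4 | 5 | 6 | 7 | 8 | 9 | 10 | 11 | 12

second differences of R give the permutation w = (4, 3, 8, 11, 2, 9, 5, 1, 6, 7, 10, 12).

ℓ(w)=23; the 6 essential cells (i,j,r):

[(1, 3, 0), (4, 2, 0), (4, 7, 2), (4, 10, 3), (6, 7, 3), (7, 1, 0)]


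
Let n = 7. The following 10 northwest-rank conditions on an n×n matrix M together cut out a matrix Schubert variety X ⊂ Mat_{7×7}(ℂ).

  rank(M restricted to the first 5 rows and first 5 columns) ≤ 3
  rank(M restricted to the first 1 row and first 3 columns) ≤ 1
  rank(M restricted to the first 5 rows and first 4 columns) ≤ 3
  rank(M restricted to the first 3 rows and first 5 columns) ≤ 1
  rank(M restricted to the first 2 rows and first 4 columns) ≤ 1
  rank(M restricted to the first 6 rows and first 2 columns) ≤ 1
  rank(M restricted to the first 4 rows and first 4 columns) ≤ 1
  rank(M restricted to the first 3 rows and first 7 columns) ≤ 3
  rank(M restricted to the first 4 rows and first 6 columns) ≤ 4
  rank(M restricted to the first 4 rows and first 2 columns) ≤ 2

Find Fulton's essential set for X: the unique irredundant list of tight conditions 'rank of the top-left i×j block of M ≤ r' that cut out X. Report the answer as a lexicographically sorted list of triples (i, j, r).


Propagating the 10 rank bounds to every northwest block:

  row 1: 1 1 1 1 1 1 1
  row 2: 1 1 1 1 1 2 2
  row 3: 1 1 1 1 1 2 3
  row 4: 1 1 1 1 2 3 4
  row 5: 1 1 2 2 3 4 5
  row 6: 1 1 2 3 4 5 6
  row 7: 1 2 3 4 5 6 7

reading off 1-entries of Δ²R: w = (1, 6, 7, 5, 3, 4, 2).

|D(w)|=13, |Ess(w)|=3:

[(3, 5, 1), (4, 4, 1), (6, 2, 1)]


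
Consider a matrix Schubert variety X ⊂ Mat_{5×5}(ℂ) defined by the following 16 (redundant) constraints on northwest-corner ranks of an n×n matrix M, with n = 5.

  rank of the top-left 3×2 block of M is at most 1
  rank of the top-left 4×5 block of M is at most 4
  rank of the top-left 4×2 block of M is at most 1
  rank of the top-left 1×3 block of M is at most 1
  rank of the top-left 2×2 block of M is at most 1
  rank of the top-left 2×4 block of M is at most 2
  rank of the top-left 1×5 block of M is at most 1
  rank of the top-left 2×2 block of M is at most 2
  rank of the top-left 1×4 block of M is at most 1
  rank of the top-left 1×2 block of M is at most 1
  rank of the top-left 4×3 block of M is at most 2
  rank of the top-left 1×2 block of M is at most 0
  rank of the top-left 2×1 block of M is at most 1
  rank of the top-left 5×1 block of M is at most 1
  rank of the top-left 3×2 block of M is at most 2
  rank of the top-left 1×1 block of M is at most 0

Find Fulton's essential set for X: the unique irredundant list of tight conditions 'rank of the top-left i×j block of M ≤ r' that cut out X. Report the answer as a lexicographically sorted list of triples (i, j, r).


Recovering R(i,j) via the rank-extension bound from the 16 conditions:

  R[1]: 0, 0, 1, 1, 1
  R[2]: 1, 1, 2, 2, 2
  R[3]: 1, 1, 2, 3, 3
  R[4]: 1, 1, 2, 3, 4
  R[5]: 1, 2, 3, 4, 5

hence w(1..5) = (3, 1, 4, 5, 2).

|D(w)|=4, |Ess(w)|=2:

[(1, 2, 0), (4, 2, 1)]


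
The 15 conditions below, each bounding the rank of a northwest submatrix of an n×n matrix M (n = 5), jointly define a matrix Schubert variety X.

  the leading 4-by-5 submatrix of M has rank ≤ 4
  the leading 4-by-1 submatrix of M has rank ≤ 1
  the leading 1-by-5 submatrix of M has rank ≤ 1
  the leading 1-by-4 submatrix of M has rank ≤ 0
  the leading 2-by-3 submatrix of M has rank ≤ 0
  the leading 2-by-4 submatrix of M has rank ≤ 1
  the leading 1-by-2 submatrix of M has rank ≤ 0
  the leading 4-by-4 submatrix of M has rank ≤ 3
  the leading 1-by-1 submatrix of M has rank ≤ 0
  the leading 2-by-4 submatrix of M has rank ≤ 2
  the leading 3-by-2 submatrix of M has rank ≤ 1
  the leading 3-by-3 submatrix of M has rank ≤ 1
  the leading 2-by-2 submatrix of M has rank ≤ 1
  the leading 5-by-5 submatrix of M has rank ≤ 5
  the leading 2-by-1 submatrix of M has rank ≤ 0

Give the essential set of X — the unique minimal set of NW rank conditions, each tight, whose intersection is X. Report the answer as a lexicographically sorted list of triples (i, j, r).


Propagating the 15 rank bounds to every northwest block:

  0, 0, 0, 0, 1
  0, 0, 0, 1, 2
  1, 1, 1, 2, 3
  1, 2, 2, 3, 4
  1, 2, 3, 4, 5

second differences of R give the permutation w = (5, 4, 1, 2, 3).

D(w) has 7 cells with 2 SE-corners; essential set:

[(1, 4, 0), (2, 3, 0)]


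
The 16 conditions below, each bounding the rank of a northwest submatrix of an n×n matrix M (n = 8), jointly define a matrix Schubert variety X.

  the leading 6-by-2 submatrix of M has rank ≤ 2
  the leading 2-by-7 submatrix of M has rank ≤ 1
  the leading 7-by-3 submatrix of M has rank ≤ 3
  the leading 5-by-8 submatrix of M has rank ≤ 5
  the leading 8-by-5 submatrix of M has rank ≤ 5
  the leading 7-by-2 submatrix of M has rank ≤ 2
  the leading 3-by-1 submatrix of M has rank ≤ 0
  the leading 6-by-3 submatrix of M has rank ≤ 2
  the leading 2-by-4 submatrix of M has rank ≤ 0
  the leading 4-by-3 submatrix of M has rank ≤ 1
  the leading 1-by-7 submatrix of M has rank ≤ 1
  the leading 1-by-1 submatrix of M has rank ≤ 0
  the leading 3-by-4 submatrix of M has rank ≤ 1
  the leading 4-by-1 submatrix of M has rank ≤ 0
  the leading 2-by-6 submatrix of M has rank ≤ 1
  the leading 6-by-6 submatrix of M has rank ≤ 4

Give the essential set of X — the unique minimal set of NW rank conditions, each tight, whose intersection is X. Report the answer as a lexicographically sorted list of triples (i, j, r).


The tightest implied rank at each (i,j), from the 16 conditions:

  i=1: 0  0  0  0  1  1  1  1
  i=2: 0  0  0  0  1  1  1  2
  i=3: 0  1  1  1  2  2  2  3
  i=4: 0  1  1  2  3  3  3  4
  i=5: 1  2  2  3  4  4  4  5
  i=6: 1  2  2  3  4  4  5  6
  i=7: 1  2  3  4  5  5  6  7
  i=8: 1  2  3  4  5  6  7  8

giving w = (5, 8, 2, 4, 1, 7, 3, 6) via Δ²R.

Fulton essential set (6 of the 15 Rothe cells):

[(2, 4, 0), (2, 7, 1), (4, 1, 0), (4, 3, 1), (6, 3, 2), (6, 6, 4)]


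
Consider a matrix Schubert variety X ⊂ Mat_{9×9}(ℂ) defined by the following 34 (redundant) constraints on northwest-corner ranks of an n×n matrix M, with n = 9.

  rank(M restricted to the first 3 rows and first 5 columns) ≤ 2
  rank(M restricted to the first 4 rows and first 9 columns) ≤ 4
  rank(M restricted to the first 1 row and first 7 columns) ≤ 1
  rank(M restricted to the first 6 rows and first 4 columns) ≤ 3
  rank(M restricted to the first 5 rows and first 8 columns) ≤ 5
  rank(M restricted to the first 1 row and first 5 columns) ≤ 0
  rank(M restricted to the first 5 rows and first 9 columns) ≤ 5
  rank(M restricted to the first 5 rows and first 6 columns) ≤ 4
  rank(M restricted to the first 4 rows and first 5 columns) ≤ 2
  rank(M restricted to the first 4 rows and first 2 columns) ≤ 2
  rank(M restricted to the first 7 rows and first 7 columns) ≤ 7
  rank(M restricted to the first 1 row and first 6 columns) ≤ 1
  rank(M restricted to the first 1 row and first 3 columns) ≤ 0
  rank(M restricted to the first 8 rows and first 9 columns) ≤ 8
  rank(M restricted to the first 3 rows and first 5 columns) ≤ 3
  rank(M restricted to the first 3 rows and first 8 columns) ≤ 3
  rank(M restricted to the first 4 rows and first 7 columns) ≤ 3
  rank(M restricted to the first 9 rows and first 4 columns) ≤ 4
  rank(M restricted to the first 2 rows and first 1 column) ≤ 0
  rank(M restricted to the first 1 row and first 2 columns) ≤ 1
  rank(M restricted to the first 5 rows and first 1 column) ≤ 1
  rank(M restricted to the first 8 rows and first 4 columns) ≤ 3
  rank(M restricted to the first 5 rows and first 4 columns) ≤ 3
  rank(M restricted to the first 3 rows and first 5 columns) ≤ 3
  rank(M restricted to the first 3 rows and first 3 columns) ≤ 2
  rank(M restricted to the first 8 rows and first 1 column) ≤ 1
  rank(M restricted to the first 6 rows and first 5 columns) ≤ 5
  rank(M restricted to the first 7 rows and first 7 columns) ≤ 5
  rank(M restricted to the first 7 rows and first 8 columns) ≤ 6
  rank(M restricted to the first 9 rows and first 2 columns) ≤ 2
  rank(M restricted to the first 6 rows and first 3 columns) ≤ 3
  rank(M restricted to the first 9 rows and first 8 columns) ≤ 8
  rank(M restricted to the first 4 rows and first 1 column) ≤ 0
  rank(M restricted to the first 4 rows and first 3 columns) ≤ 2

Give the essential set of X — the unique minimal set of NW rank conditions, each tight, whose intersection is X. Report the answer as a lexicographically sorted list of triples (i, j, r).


Rank table r_w(9×9) implied by the 34 constraints:

  i=1: 0 0 0 0 0 1 1 1 1
  i=2: 0 1 1 1 1 2 2 2 2
  i=3: 0 1 2 2 2 3 3 3 3
  i=4: 0 1 2 2 2 3 3 4 4
  i=5: 1 2 3 3 3 4 4 5 5
  i=6: 1 2 3 3 4 5 5 6 6
  i=7: 1 2 3 3 4 5 5 6 7
  i=8: 1 2 3 3 4 5 6 7 8
  i=9: 1 2 3 4 5 6 7 8 9

so w = (6, 2, 3, 8, 1, 5, 9, 7, 4).

Rothe diagram D(w) (15 cells), 6 SE-corners (essential conditions):

[(1, 5, 0), (4, 1, 0), (4, 5, 2), (4, 7, 3), (7, 7, 5), (8, 4, 3)]


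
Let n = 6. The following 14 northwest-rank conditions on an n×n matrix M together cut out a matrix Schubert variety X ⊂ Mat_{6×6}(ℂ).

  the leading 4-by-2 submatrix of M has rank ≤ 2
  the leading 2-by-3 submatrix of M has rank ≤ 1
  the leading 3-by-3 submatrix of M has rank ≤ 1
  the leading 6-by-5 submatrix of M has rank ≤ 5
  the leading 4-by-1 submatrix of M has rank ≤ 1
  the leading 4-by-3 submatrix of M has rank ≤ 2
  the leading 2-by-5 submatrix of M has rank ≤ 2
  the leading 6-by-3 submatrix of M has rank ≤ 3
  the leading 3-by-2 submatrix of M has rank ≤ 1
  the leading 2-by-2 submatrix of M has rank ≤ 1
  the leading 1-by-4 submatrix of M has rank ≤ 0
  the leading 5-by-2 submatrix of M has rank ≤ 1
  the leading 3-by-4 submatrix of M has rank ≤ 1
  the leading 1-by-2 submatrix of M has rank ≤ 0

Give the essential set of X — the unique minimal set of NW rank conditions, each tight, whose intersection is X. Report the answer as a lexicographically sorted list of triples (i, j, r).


Computing R[i][j] = min implied NW-rank bound (n=6, 14 conditions):

  row 1: 0  0  0  0  1  1
  row 2: 1  1  1  1  2  2
  row 3: 1  1  1  1  2  3
  row 4: 1  1  2  2  3  4
  row 5: 1  1  2  3  4  5
  row 6: 1  2  3  4  5  6

hence w(1..6) = (5, 1, 6, 3, 4, 2).

|D(w)|=9, |Ess(w)|=3:

[(1, 4, 0), (3, 4, 1), (5, 2, 1)]


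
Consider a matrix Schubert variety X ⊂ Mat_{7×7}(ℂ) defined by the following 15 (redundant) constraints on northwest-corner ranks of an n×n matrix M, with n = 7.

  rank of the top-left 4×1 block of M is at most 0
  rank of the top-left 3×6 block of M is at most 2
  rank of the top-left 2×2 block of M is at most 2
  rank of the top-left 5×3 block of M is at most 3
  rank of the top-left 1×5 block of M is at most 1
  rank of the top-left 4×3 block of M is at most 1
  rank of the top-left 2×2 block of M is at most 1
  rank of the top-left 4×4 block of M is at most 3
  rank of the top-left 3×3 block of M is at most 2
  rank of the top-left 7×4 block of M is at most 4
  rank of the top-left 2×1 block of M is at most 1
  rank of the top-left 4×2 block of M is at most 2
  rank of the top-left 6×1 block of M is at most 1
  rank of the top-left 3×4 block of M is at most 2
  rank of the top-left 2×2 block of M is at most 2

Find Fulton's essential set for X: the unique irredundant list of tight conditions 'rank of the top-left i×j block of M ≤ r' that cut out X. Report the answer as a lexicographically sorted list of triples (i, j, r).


Recovering R(i,j) via the rank-extension bound from the 15 conditions:

  R[1]: 0  1  1  1  1  1  1
  R[2]: 0  1  1  2  2  2  2
  R[3]: 0  1  1  2  2  2  3
  R[4]: 0  1  1  2  3  3  4
  R[5]: 1  2  2  3  4  4  5
  R[6]: 1  2  3  4  5  5  6
  R[7]: 1  2  3  4  5  6  7

giving w = (2, 4, 7, 5, 1, 3, 6) via Δ²R.

Fulton essential set (3 of the 9 Rothe cells):

[(3, 6, 2), (4, 1, 0), (4, 3, 1)]


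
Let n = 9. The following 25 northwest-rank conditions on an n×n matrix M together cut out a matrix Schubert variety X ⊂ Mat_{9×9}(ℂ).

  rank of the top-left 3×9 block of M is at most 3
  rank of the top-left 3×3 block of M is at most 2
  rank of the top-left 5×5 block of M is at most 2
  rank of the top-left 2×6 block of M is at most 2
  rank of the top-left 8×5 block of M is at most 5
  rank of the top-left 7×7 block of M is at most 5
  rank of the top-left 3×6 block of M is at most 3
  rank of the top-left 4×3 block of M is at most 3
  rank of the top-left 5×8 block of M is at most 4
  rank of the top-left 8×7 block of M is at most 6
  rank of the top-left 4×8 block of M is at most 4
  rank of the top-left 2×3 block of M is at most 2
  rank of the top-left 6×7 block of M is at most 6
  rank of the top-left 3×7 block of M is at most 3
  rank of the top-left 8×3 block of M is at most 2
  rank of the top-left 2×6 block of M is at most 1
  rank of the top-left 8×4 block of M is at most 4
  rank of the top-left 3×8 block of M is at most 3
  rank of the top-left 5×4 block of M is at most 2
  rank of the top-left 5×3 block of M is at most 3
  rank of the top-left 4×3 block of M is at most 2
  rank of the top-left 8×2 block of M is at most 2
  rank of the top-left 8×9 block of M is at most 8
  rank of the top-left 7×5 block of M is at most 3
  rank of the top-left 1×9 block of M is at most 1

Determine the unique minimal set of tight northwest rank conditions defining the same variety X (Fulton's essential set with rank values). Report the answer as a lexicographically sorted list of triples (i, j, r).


Propagating the 25 rank bounds to every northwest block:

  R[1]: 1  1  1  1  1  1  1  1  1
  R[2]: 1  1  1  1  1  1  2  2  2
  R[3]: 1  2  2  2  2  2  3  3  3
  R[4]: 1  2  2  2  2  3  4  4  4
  R[5]: 1  2  2  2  2  3  4  4  5
  R[6]: 1  2  2  3  3  4  5  5  6
  R[7]: 1  2  2  3  3  4  5  6  7
  R[8]: 1  2  2  3  4  5  6  7  8
  R[9]: 1  2  3  4  5  6  7  8  9

giving w = (1, 7, 2, 6, 9, 4, 8, 5, 3) via Δ²R.

D(w) has 16 cells with 5 SE-corners; essential set:

[(2, 6, 1), (5, 5, 2), (5, 8, 4), (7, 5, 3), (8, 3, 2)]


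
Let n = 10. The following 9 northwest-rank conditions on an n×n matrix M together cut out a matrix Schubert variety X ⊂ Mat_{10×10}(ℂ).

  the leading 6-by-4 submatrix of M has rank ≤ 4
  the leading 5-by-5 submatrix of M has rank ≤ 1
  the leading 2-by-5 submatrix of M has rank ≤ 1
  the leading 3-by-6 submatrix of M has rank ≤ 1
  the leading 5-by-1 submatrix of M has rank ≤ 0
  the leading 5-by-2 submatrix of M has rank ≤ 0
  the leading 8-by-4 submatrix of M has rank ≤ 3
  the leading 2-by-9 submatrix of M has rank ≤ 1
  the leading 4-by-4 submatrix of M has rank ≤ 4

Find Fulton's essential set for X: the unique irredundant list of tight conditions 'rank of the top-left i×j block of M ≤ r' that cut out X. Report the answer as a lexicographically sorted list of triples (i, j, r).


Propagating the 9 rank bounds to every northwest block:

  R[1]: 0  0  1  1  1  1  1  1  1  1
  R[2]: 0  0  1  1  1  1  1  1  1  2
  R[3]: 0  0  1  1  1  1  2  2  2  3
  R[4]: 0  0  1  1  1  2  3  3  3  4
  R[5]: 0  0  1  1  1  2  3  4  4  5
  R[6]: 1  1  2  2  2  3  4  5  5  6
  R[7]: 1  2  3  3  3  4  5  6  6  7
  R[8]: 1  2  3  3  4  5  6  7  7  8
  R[9]: 1  2  3  4  5  6  7  8  8  9
  R[10]: 1  2  3  4  5  6  7  8  9  10

the unique w with this rank table is (3, 10, 7, 6, 8, 1, 2, 5, 4, 9).

Rothe diagram D(w) (24 cells), 5 SE-corners (essential conditions):

[(2, 9, 1), (3, 6, 1), (5, 2, 0), (5, 5, 1), (8, 4, 3)]


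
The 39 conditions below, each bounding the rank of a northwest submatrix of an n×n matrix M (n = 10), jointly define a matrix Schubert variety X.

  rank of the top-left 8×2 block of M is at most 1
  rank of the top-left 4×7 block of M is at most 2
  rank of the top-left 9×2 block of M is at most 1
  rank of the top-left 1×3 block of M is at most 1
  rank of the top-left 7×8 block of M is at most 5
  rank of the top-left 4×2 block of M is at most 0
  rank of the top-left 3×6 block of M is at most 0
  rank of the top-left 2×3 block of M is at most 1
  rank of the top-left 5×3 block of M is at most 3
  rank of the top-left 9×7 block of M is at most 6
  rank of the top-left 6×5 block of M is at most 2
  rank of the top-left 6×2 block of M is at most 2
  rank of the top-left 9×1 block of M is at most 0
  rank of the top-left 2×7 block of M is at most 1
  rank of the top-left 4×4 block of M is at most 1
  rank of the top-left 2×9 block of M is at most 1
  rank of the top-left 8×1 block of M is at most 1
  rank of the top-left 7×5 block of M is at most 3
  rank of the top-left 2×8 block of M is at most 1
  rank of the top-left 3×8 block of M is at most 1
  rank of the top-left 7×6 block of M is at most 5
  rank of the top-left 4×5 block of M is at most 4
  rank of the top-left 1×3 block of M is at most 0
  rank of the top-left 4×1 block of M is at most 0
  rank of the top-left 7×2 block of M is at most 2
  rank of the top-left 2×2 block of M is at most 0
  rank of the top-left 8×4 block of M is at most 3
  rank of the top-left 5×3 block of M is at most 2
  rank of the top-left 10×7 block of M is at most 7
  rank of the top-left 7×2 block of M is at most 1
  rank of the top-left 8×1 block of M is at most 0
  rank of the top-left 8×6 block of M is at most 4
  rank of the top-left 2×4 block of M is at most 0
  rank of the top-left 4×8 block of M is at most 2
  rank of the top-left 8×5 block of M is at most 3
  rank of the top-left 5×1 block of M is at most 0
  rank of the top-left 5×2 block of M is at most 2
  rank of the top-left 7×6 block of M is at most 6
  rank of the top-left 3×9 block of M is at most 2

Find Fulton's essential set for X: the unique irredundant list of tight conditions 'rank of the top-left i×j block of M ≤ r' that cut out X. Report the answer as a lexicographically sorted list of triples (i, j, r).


Reconstructing r_w from the 39 given conditions:

  0 | 0 | 0 | 0 | 0 | 0 | 1 | 1 | 1 | 1
  0 | 0 | 0 | 0 | 0 | 0 | 1 | 1 | 1 | 2
  0 | 0 | 0 | 0 | 0 | 0 | 1 | 1 | 2 | 3
  0 | 0 | 1 | 1 | 1 | 1 | 2 | 2 | 3 | 4
  0 | 1 | 2 | 2 | 2 | 2 | 3 | 3 | 4 | 5
  0 | 1 | 2 | 2 | 2 | 3 | 4 | 4 | 5 | 6
  0 | 1 | 2 | 3 | 3 | 4 | 5 | 5 | 6 | 7
  0 | 1 | 2 | 3 | 3 | 4 | 5 | 6 | 7 | 8
  0 | 1 | 2 | 3 | 4 | 5 | 6 | 7 | 8 | 9
  1 | 2 | 3 | 4 | 5 | 6 | 7 | 8 | 9 | 10

hence w(1..10) = (7, 10, 9, 3, 2, 6, 4, 8, 5, 1).

D(w) has 31 cells with 7 SE-corners; essential set:

[(2, 9, 1), (3, 6, 0), (3, 8, 1), (4, 2, 0), (6, 5, 2), (8, 5, 3), (9, 1, 0)]


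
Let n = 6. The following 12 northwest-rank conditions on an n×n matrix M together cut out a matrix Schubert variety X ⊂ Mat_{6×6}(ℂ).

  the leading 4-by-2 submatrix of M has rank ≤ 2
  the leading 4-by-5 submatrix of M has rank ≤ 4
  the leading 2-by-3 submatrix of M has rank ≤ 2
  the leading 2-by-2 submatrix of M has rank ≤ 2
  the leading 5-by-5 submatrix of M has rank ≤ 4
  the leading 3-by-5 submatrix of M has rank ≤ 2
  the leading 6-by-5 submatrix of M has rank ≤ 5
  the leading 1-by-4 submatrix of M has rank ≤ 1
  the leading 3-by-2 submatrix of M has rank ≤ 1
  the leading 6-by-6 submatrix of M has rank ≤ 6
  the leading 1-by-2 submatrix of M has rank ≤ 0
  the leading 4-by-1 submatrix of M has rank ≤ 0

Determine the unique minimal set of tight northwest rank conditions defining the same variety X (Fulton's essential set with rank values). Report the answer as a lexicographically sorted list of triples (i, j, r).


Recovering R(i,j) via the rank-extension bound from the 12 conditions:

  R[1]: 0  0  1  1  1  1
  R[2]: 0  1  2  2  2  2
  R[3]: 0  1  2  2  2  3
  R[4]: 0  1  2  3  3  4
  R[5]: 1  2  3  4  4  5
  R[6]: 1  2  3  4  5  6

hence w(1..6) = (3, 2, 6, 4, 1, 5).

Rothe diagram D(w) (7 cells), 3 SE-corners (essential conditions):

[(1, 2, 0), (3, 5, 2), (4, 1, 0)]


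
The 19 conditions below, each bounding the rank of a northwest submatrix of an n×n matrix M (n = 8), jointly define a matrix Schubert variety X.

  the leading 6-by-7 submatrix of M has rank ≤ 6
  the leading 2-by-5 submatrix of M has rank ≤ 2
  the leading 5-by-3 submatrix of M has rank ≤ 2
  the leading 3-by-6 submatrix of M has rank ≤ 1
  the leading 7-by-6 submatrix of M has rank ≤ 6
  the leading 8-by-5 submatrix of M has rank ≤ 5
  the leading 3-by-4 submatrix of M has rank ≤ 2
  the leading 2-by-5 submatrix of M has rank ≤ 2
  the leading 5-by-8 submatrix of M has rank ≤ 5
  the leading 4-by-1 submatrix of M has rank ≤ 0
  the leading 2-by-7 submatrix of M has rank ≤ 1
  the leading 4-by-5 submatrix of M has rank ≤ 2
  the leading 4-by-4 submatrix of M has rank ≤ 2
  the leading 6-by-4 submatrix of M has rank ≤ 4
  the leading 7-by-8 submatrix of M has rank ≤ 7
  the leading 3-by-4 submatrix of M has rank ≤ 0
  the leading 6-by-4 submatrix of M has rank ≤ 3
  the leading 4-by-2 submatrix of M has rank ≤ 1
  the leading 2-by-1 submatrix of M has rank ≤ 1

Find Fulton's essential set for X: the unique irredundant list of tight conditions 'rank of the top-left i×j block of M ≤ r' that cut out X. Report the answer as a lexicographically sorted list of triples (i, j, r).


Computing R[i][j] = min implied NW-rank bound (n=8, 19 conditions):

  i=1: 0  0  0  0  1  1  1  1
  i=2: 0  0  0  0  1  1  1  2
  i=3: 0  0  0  0  1  1  2  3
  i=4: 0  1  1  1  2  2  3  4
  i=5: 1  2  2  2  3  3  4  5
  i=6: 1  2  3  3  4  4  5  6
  i=7: 1  2  3  4  5  5  6  7
  i=8: 1  2  3  4  5  6  7  8

giving w = (5, 8, 7, 2, 1, 3, 4, 6) via Δ²R.

|D(w)|=16, |Ess(w)|=4:

[(2, 7, 1), (3, 4, 0), (3, 6, 1), (4, 1, 0)]


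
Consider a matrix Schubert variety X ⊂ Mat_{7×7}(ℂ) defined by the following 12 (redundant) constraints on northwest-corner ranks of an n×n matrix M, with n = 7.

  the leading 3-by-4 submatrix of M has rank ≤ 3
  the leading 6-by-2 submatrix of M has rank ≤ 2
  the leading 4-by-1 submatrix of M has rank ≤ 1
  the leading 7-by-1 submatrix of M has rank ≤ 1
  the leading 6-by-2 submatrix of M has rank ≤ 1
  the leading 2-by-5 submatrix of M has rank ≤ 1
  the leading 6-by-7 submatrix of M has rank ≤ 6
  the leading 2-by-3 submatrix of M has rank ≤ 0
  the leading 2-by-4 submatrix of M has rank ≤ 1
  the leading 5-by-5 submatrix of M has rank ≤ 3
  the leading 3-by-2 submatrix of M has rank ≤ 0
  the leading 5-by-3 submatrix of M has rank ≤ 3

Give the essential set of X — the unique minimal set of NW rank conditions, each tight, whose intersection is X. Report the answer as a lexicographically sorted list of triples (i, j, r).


Computing R[i][j] = min implied NW-rank bound (n=7, 12 conditions):

  0 | 0 | 0 | 1 | 1 | 1 | 1
  0 | 0 | 0 | 1 | 1 | 2 | 2
  0 | 0 | 1 | 2 | 2 | 3 | 3
  1 | 1 | 2 | 3 | 3 | 4 | 4
  1 | 1 | 2 | 3 | 3 | 4 | 5
  1 | 1 | 2 | 3 | 4 | 5 | 6
  1 | 2 | 3 | 4 | 5 | 6 | 7

second differences of R give the permutation w = (4, 6, 3, 1, 7, 5, 2).

|D(w)|=12, |Ess(w)|=5:

[(2, 3, 0), (2, 5, 1), (3, 2, 0), (5, 5, 3), (6, 2, 1)]


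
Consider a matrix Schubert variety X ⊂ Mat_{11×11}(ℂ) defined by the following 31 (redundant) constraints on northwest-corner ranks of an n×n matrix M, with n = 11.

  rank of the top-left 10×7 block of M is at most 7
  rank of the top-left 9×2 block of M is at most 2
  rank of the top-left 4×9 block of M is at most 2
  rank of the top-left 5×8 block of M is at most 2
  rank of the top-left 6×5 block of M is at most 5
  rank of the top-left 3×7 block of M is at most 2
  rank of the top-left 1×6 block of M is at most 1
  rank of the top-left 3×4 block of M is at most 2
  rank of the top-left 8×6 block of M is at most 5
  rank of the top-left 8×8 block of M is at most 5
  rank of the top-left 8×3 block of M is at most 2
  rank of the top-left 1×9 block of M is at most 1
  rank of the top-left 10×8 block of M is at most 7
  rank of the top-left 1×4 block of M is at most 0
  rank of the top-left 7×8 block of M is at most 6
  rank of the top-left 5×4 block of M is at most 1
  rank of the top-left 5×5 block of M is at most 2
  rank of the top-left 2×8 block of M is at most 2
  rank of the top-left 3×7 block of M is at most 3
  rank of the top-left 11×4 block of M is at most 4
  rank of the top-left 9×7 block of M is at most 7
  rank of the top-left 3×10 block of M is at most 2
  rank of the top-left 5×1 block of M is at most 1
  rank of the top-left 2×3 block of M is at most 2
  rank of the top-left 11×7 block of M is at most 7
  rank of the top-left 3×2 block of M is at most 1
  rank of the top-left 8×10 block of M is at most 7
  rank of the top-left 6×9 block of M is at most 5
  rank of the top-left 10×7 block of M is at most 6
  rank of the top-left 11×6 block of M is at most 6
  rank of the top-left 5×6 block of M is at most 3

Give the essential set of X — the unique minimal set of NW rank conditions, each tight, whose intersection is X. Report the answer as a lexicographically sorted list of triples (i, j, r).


Rank table r_w(11×11) implied by the 31 constraints:

  0  0  0  0  1  1  1  1  1  1  1
  1  1  1  1  2  2  2  2  2  2  2
  1  1  1  1  2  2  2  2  2  2  3
  1  1  1  1  2  2  2  2  2  3  4
  1  1  1  1  2  2  2  2  3  4  5
  1  2  2  2  3  3  3  3  4  5  6
  1  2  2  3  4  4  4  4  5  6  7
  1  2  2  3  4  5  5  5  6  7  8
  1  2  3  4  5  6  6  6  7  8  9
  1  2  3  4  5  6  6  7  8  9  10
  1  2  3  4  5  6  7  8  9  10  11

reading off 1-entries of Δ²R: w = (5, 1, 11, 10, 9, 2, 4, 6, 3, 8, 7).

|D(w)|=28, |Ess(w)|=7:

[(1, 4, 0), (3, 10, 2), (4, 9, 2), (5, 4, 1), (5, 8, 2), (8, 3, 2), (10, 7, 6)]


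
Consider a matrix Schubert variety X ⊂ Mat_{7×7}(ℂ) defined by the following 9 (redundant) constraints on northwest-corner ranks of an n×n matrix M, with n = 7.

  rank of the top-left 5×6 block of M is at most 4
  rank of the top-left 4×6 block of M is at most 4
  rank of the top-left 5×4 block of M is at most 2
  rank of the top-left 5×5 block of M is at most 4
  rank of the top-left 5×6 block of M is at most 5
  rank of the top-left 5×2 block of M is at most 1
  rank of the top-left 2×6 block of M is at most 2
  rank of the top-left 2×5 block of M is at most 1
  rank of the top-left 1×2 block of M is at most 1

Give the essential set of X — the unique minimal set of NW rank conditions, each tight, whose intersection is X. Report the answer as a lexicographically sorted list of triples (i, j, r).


Reconstructing r_w from the 9 given conditions:

  1 | 1 | 1 | 1 | 1 | 1 | 1
  1 | 1 | 1 | 1 | 1 | 2 | 2
  1 | 1 | 2 | 2 | 2 | 3 | 3
  1 | 1 | 2 | 2 | 3 | 4 | 4
  1 | 1 | 2 | 2 | 3 | 4 | 5
  1 | 2 | 3 | 3 | 4 | 5 | 6
  1 | 2 | 3 | 4 | 5 | 6 | 7

second differences of R give the permutation w = (1, 6, 3, 5, 7, 2, 4).

3 SE-corners of the 9-cell Rothe diagram give Ess(w):

[(2, 5, 1), (5, 2, 1), (5, 4, 2)]


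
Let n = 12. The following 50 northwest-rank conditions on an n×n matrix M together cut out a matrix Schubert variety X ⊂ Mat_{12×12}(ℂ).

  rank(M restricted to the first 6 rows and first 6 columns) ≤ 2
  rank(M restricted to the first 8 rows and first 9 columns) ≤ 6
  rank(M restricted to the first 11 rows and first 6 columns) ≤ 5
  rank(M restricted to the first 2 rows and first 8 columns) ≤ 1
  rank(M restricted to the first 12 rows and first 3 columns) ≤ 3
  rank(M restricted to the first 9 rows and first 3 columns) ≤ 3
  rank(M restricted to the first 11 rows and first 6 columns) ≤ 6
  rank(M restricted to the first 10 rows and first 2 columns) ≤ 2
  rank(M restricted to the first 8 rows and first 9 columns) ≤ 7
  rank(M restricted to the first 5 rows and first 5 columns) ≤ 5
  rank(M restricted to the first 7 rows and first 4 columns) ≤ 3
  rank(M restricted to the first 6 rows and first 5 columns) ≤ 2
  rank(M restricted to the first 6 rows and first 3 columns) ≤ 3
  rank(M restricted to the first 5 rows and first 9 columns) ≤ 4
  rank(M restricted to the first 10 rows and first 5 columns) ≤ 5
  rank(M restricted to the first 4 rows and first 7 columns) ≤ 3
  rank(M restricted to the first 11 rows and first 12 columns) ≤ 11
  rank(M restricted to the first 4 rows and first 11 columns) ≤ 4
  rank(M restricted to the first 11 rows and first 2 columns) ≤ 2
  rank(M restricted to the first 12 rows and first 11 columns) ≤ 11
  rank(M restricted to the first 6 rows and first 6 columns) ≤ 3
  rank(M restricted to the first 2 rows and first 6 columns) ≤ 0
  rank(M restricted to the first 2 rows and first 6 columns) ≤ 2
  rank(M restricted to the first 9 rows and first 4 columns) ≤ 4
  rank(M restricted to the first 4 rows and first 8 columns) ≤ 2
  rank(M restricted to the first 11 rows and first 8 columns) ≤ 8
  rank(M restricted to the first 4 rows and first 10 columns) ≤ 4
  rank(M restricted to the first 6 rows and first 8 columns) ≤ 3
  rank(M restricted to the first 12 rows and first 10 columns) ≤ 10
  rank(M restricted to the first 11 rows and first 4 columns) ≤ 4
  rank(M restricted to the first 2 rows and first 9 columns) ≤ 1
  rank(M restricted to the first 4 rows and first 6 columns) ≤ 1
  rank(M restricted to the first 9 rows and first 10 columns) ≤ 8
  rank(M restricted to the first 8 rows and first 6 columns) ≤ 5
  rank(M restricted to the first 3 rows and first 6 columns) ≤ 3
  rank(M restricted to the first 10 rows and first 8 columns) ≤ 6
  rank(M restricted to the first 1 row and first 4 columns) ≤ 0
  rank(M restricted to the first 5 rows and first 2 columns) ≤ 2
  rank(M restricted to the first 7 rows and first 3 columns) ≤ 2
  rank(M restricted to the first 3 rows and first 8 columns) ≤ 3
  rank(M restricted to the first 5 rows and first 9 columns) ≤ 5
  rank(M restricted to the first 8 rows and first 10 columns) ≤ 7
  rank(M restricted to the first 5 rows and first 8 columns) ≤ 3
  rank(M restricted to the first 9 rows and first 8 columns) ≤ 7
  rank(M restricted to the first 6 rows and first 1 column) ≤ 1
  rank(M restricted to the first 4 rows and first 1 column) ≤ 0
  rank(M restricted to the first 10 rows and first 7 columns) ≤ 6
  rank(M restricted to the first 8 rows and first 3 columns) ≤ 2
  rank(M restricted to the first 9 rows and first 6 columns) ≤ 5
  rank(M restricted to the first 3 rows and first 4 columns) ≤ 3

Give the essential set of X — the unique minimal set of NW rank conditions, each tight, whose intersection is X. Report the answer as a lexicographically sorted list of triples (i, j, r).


Reconstructing r_w from the 50 given conditions:

  0  0  0  0  0  0  1  1  1  1  1  1
  0  0  0  0  0  0  1  1  1  2  2  2
  0  1  1  1  1  1  2  2  2  3  3  3
  0  1  1  1  1  1  2  2  3  4  4  4
  1  2  2  2  2  2  3  3  4  5  5  5
  1  2  2  2  2  2  3  3  4  5  6  6
  1  2  2  3  3  3  4  4  5  6  7  7
  1  2  2  3  4  4  5  5  6  7  8  8
  1  2  3  4  5  5  6  6  7  8  9  9
  1  2  3  4  5  5  6  6  7  8  9  10
  1  2  3  4  5  5  6  7  8  9  10  11
  1  2  3  4  5  6  7  8  9  10  11  12

so w = (7, 10, 2, 9, 1, 11, 4, 5, 3, 12, 8, 6).

Fulton essential set (10 of the 31 Rothe cells):

[(2, 6, 0), (2, 9, 1), (4, 1, 0), (4, 6, 1), (4, 8, 2), (6, 6, 2), (6, 8, 3), (8, 3, 2), (10, 8, 6), (11, 6, 5)]
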